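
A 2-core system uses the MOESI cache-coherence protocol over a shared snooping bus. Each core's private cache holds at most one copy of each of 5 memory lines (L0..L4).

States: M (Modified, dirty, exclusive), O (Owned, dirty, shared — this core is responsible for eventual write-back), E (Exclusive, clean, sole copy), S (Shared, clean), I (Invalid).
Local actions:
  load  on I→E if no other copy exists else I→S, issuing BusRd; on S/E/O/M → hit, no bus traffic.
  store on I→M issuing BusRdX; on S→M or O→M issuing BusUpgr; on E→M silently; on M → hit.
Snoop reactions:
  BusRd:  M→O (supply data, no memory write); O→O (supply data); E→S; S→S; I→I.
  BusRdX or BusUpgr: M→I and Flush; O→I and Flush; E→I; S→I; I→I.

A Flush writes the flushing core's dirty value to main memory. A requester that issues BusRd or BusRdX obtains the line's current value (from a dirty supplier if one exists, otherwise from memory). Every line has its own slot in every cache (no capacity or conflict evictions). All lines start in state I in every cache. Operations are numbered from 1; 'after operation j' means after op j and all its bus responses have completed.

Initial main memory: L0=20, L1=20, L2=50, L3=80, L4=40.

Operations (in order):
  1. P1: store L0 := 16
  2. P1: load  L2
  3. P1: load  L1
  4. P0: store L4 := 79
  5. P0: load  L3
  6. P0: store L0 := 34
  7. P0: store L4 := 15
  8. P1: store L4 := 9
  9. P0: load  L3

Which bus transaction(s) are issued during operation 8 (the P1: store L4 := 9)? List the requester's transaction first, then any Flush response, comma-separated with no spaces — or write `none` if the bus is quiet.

bus = BusRdX,Flush

[1] P1: store L0 := 16 | P0:I, P1:M(16) | bus: BusRdX
[2] P1: load  L2 | P0:I, P1:E(50) | bus: BusRd
[3] P1: load  L1 | P0:I, P1:E(20) | bus: BusRd
[4] P0: store L4 := 79 | P0:M(79), P1:I | bus: BusRdX
[5] P0: load  L3 | P0:E(80), P1:I | bus: BusRd
[6] P0: store L0 := 34 | P0:M(34), P1:I | bus: BusRdX,Flush
[7] P0: store L4 := 15 | P0:M(15), P1:I | bus: none
[8] P1: store L4 := 9 | P0:I, P1:M(9) | bus: BusRdX,Flush
[9] P0: load  L3 | P0:E(80), P1:I | bus: none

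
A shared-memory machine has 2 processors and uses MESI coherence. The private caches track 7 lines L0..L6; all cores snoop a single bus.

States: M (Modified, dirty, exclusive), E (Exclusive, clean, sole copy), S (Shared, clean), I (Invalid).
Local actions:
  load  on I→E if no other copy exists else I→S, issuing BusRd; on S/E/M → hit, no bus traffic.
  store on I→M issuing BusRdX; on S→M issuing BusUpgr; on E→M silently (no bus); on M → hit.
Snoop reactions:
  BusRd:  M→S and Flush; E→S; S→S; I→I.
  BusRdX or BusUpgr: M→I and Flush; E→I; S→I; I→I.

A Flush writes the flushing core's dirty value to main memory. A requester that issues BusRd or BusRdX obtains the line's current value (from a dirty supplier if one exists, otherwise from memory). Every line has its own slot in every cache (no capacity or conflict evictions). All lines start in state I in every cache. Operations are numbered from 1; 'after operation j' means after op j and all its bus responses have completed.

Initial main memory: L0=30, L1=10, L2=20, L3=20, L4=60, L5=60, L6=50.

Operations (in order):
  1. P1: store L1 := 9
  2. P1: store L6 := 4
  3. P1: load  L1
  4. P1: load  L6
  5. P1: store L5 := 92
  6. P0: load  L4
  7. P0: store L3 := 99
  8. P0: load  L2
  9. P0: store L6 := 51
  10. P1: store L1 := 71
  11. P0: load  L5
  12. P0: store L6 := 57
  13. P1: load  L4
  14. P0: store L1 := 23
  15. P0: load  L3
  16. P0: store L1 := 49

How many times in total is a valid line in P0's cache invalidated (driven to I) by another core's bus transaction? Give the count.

step 1: P1: store L1 := 9  ⟶  IM  (L1)  txn=BusRdX  M[L1]=10
step 2: P1: store L6 := 4  ⟶  IM  (L6)  txn=BusRdX  M[L6]=50
step 3: P1: load  L1  ⟶  IM  (L1)  txn=∅  M[L1]=10
step 4: P1: load  L6  ⟶  IM  (L6)  txn=∅  M[L6]=50
step 5: P1: store L5 := 92  ⟶  IM  (L5)  txn=BusRdX  M[L5]=60
step 6: P0: load  L4  ⟶  EI  (L4)  txn=BusRd  M[L4]=60
step 7: P0: store L3 := 99  ⟶  MI  (L3)  txn=BusRdX  M[L3]=20
step 8: P0: load  L2  ⟶  EI  (L2)  txn=BusRd  M[L2]=20
step 9: P0: store L6 := 51  ⟶  MI  (L6)  txn=BusRdX+Flush  M[L6]=4
step 10: P1: store L1 := 71  ⟶  IM  (L1)  txn=∅  M[L1]=10
step 11: P0: load  L5  ⟶  SS  (L5)  txn=BusRd+Flush  M[L5]=92
step 12: P0: store L6 := 57  ⟶  MI  (L6)  txn=∅  M[L6]=4
step 13: P1: load  L4  ⟶  SS  (L4)  txn=BusRd  M[L4]=60
step 14: P0: store L1 := 23  ⟶  MI  (L1)  txn=BusRdX+Flush  M[L1]=71
step 15: P0: load  L3  ⟶  MI  (L3)  txn=∅  M[L3]=20
step 16: P0: store L1 := 49  ⟶  MI  (L1)  txn=∅  M[L1]=71

invalidations = 0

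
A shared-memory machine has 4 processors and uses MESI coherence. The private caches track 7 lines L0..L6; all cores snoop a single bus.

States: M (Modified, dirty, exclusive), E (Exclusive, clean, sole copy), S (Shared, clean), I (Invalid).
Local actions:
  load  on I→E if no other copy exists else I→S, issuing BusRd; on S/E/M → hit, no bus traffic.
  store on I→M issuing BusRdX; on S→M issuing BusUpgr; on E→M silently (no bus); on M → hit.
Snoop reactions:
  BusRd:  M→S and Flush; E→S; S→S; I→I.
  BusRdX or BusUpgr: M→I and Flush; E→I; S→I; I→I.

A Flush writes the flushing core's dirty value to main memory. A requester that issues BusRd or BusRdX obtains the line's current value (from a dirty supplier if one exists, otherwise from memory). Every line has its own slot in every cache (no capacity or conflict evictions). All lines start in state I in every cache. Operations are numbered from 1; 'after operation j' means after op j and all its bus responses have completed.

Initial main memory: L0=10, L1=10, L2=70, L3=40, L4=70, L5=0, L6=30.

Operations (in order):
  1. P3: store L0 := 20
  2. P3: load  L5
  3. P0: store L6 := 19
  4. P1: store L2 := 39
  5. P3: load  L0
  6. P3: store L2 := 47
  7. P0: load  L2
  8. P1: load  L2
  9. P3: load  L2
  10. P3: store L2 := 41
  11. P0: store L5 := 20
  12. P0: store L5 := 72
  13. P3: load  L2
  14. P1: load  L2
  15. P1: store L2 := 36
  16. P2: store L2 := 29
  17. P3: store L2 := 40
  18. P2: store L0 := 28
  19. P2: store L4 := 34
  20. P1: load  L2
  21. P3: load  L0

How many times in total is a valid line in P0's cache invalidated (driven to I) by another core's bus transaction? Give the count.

invalidations = 1

1. P3: store L0 := 20  bus=[BusRdX]  L0: P0=I P1=I P2=I P3=M  mem[L0]=10
2. P3: load  L5  bus=[BusRd]  L5: P0=I P1=I P2=I P3=E  mem[L5]=0
3. P0: store L6 := 19  bus=[BusRdX]  L6: P0=M P1=I P2=I P3=I  mem[L6]=30
4. P1: store L2 := 39  bus=[BusRdX]  L2: P0=I P1=M P2=I P3=I  mem[L2]=70
5. P3: load  L0  bus=[-]  L0: P0=I P1=I P2=I P3=M  mem[L0]=10
6. P3: store L2 := 47  bus=[BusRdX,Flush]  L2: P0=I P1=I P2=I P3=M  mem[L2]=39
7. P0: load  L2  bus=[BusRd,Flush]  L2: P0=S P1=I P2=I P3=S  mem[L2]=47
8. P1: load  L2  bus=[BusRd]  L2: P0=S P1=S P2=I P3=S  mem[L2]=47
9. P3: load  L2  bus=[-]  L2: P0=S P1=S P2=I P3=S  mem[L2]=47
10. P3: store L2 := 41  bus=[BusUpgr]  L2: P0=I P1=I P2=I P3=M  mem[L2]=47
11. P0: store L5 := 20  bus=[BusRdX]  L5: P0=M P1=I P2=I P3=I  mem[L5]=0
12. P0: store L5 := 72  bus=[-]  L5: P0=M P1=I P2=I P3=I  mem[L5]=0
13. P3: load  L2  bus=[-]  L2: P0=I P1=I P2=I P3=M  mem[L2]=47
14. P1: load  L2  bus=[BusRd,Flush]  L2: P0=I P1=S P2=I P3=S  mem[L2]=41
15. P1: store L2 := 36  bus=[BusUpgr]  L2: P0=I P1=M P2=I P3=I  mem[L2]=41
16. P2: store L2 := 29  bus=[BusRdX,Flush]  L2: P0=I P1=I P2=M P3=I  mem[L2]=36
17. P3: store L2 := 40  bus=[BusRdX,Flush]  L2: P0=I P1=I P2=I P3=M  mem[L2]=29
18. P2: store L0 := 28  bus=[BusRdX,Flush]  L0: P0=I P1=I P2=M P3=I  mem[L0]=20
19. P2: store L4 := 34  bus=[BusRdX]  L4: P0=I P1=I P2=M P3=I  mem[L4]=70
20. P1: load  L2  bus=[BusRd,Flush]  L2: P0=I P1=S P2=I P3=S  mem[L2]=40
21. P3: load  L0  bus=[BusRd,Flush]  L0: P0=I P1=I P2=S P3=S  mem[L0]=28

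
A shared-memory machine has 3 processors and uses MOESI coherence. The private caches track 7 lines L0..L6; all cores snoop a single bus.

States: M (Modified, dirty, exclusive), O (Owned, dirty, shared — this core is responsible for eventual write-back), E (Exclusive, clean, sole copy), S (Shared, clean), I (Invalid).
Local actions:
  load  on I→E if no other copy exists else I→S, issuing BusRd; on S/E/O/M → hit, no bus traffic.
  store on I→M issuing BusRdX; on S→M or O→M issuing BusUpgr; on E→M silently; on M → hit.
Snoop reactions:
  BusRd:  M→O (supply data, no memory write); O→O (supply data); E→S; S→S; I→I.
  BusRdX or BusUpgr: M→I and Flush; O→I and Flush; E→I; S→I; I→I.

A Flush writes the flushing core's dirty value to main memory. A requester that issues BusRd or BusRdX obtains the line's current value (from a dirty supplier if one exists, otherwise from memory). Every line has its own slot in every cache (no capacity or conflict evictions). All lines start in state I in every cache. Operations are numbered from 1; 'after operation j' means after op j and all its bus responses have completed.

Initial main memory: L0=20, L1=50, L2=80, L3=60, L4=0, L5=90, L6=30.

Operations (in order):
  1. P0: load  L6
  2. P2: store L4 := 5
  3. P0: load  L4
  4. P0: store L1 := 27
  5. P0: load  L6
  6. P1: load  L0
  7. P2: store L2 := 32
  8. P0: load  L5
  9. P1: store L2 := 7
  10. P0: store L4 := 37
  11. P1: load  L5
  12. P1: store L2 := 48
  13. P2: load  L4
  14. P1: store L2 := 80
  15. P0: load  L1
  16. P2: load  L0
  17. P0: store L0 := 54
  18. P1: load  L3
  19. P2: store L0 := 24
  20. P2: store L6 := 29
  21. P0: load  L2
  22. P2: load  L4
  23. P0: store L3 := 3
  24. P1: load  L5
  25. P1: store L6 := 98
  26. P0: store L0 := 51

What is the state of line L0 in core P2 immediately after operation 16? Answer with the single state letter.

  op1 P0: load  L6 → E/I/I on L6; bus BusRd; mem=30
  op2 P2: store L4 := 5 → I/I/M on L4; bus BusRdX; mem=0
  op3 P0: load  L4 → S/I/O on L4; bus BusRd; mem=0
  op4 P0: store L1 := 27 → M/I/I on L1; bus BusRdX; mem=50
  op5 P0: load  L6 → E/I/I on L6; bus (none); mem=30
  op6 P1: load  L0 → I/E/I on L0; bus BusRd; mem=20
  op7 P2: store L2 := 32 → I/I/M on L2; bus BusRdX; mem=80
  op8 P0: load  L5 → E/I/I on L5; bus BusRd; mem=90
  op9 P1: store L2 := 7 → I/M/I on L2; bus BusRdX Flush; mem=32
  op10 P0: store L4 := 37 → M/I/I on L4; bus BusUpgr Flush; mem=5
  op11 P1: load  L5 → S/S/I on L5; bus BusRd; mem=90
  op12 P1: store L2 := 48 → I/M/I on L2; bus (none); mem=32
  op13 P2: load  L4 → O/I/S on L4; bus BusRd; mem=5
  op14 P1: store L2 := 80 → I/M/I on L2; bus (none); mem=32
  op15 P0: load  L1 → M/I/I on L1; bus (none); mem=50
  op16 P2: load  L0 → I/S/S on L0; bus BusRd; mem=20
  op17 P0: store L0 := 54 → M/I/I on L0; bus BusRdX; mem=20
  op18 P1: load  L3 → I/E/I on L3; bus BusRd; mem=60
  op19 P2: store L0 := 24 → I/I/M on L0; bus BusRdX Flush; mem=54
  op20 P2: store L6 := 29 → I/I/M on L6; bus BusRdX; mem=30
  op21 P0: load  L2 → S/O/I on L2; bus BusRd; mem=32
  op22 P2: load  L4 → O/I/S on L4; bus (none); mem=5
  op23 P0: store L3 := 3 → M/I/I on L3; bus BusRdX; mem=60
  op24 P1: load  L5 → S/S/I on L5; bus (none); mem=90
  op25 P1: store L6 := 98 → I/M/I on L6; bus BusRdX Flush; mem=29
  op26 P0: store L0 := 51 → M/I/I on L0; bus BusRdX Flush; mem=24

state = S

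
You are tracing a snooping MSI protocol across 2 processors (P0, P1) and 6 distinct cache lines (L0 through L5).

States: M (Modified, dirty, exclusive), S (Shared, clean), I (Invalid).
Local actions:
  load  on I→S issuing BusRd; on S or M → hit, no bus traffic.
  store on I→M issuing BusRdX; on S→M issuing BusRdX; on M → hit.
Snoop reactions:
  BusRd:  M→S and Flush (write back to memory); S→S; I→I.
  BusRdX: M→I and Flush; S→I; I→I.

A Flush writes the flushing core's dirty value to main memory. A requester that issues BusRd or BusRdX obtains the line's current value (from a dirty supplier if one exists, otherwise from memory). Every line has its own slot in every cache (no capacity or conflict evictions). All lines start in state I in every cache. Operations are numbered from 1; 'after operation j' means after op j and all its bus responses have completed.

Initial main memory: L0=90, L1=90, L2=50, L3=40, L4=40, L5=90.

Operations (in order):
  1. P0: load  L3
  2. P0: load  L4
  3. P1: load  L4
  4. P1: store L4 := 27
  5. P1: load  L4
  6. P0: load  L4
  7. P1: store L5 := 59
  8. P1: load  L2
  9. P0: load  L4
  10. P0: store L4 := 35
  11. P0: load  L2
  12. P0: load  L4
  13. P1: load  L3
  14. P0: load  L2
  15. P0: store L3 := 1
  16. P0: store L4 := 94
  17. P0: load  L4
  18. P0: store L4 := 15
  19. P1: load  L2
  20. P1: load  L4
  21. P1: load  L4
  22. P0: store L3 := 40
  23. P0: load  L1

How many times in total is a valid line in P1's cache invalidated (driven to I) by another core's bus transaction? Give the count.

step 1: P0: load  L3  ⟶  SI  (L3)  txn=BusRd  M[L3]=40
step 2: P0: load  L4  ⟶  SI  (L4)  txn=BusRd  M[L4]=40
step 3: P1: load  L4  ⟶  SS  (L4)  txn=BusRd  M[L4]=40
step 4: P1: store L4 := 27  ⟶  IM  (L4)  txn=BusRdX  M[L4]=40
step 5: P1: load  L4  ⟶  IM  (L4)  txn=∅  M[L4]=40
step 6: P0: load  L4  ⟶  SS  (L4)  txn=BusRd+Flush  M[L4]=27
step 7: P1: store L5 := 59  ⟶  IM  (L5)  txn=BusRdX  M[L5]=90
step 8: P1: load  L2  ⟶  IS  (L2)  txn=BusRd  M[L2]=50
step 9: P0: load  L4  ⟶  SS  (L4)  txn=∅  M[L4]=27
step 10: P0: store L4 := 35  ⟶  MI  (L4)  txn=BusRdX  M[L4]=27
step 11: P0: load  L2  ⟶  SS  (L2)  txn=BusRd  M[L2]=50
step 12: P0: load  L4  ⟶  MI  (L4)  txn=∅  M[L4]=27
step 13: P1: load  L3  ⟶  SS  (L3)  txn=BusRd  M[L3]=40
step 14: P0: load  L2  ⟶  SS  (L2)  txn=∅  M[L2]=50
step 15: P0: store L3 := 1  ⟶  MI  (L3)  txn=BusRdX  M[L3]=40
step 16: P0: store L4 := 94  ⟶  MI  (L4)  txn=∅  M[L4]=27
step 17: P0: load  L4  ⟶  MI  (L4)  txn=∅  M[L4]=27
step 18: P0: store L4 := 15  ⟶  MI  (L4)  txn=∅  M[L4]=27
step 19: P1: load  L2  ⟶  SS  (L2)  txn=∅  M[L2]=50
step 20: P1: load  L4  ⟶  SS  (L4)  txn=BusRd+Flush  M[L4]=15
step 21: P1: load  L4  ⟶  SS  (L4)  txn=∅  M[L4]=15
step 22: P0: store L3 := 40  ⟶  MI  (L3)  txn=∅  M[L3]=40
step 23: P0: load  L1  ⟶  SI  (L1)  txn=BusRd  M[L1]=90

invalidations = 2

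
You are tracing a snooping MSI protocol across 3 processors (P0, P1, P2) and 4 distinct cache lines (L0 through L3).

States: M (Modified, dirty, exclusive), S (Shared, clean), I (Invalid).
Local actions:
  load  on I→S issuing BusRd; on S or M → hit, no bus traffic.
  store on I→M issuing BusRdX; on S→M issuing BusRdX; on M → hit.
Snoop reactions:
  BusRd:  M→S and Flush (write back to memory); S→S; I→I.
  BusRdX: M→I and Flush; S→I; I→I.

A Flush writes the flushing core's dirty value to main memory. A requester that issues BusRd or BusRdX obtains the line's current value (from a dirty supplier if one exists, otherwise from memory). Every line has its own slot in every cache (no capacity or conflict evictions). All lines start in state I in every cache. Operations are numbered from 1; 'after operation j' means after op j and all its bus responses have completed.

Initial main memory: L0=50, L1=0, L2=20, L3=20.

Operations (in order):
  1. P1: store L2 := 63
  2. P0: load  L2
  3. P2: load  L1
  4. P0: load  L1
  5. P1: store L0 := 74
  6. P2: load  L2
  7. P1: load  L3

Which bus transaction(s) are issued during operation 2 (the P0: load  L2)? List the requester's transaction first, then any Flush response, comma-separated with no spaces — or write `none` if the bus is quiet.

bus = BusRd,Flush

[1] P1: store L2 := 63 | P0:I, P1:M(63), P2:I | bus: BusRdX
[2] P0: load  L2 | P0:S(63), P1:S(63), P2:I | bus: BusRd,Flush
[3] P2: load  L1 | P0:I, P1:I, P2:S(0) | bus: BusRd
[4] P0: load  L1 | P0:S(0), P1:I, P2:S(0) | bus: BusRd
[5] P1: store L0 := 74 | P0:I, P1:M(74), P2:I | bus: BusRdX
[6] P2: load  L2 | P0:S(63), P1:S(63), P2:S(63) | bus: BusRd
[7] P1: load  L3 | P0:I, P1:S(20), P2:I | bus: BusRd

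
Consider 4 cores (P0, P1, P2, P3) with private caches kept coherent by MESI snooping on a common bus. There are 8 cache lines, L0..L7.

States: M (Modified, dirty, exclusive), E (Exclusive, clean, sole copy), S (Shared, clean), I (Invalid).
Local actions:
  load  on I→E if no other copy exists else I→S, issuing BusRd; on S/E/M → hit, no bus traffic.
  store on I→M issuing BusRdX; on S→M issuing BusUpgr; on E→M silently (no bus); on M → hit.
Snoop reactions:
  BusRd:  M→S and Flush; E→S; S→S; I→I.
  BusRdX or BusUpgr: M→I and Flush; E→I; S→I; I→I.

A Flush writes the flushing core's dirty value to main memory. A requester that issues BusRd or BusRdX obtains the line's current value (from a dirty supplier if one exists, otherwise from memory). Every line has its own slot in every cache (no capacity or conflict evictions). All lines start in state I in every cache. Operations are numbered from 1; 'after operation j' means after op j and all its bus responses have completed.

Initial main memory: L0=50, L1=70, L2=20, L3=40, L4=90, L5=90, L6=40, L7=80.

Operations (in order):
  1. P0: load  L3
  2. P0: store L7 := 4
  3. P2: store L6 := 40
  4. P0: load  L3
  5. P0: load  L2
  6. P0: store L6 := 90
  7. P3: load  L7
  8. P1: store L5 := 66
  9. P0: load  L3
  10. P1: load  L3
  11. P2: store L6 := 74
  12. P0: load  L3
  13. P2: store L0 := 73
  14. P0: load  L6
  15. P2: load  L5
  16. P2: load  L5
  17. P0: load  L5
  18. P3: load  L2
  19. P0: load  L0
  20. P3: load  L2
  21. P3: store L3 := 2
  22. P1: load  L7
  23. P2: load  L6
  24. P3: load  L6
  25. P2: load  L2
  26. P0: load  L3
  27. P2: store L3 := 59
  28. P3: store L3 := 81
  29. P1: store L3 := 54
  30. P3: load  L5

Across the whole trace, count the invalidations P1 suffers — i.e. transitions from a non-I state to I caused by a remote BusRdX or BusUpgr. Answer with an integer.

invalidations = 1

  op1 P0: load  L3 → E/I/I/I on L3; bus BusRd; mem=40
  op2 P0: store L7 := 4 → M/I/I/I on L7; bus BusRdX; mem=80
  op3 P2: store L6 := 40 → I/I/M/I on L6; bus BusRdX; mem=40
  op4 P0: load  L3 → E/I/I/I on L3; bus (none); mem=40
  op5 P0: load  L2 → E/I/I/I on L2; bus BusRd; mem=20
  op6 P0: store L6 := 90 → M/I/I/I on L6; bus BusRdX Flush; mem=40
  op7 P3: load  L7 → S/I/I/S on L7; bus BusRd Flush; mem=4
  op8 P1: store L5 := 66 → I/M/I/I on L5; bus BusRdX; mem=90
  op9 P0: load  L3 → E/I/I/I on L3; bus (none); mem=40
  op10 P1: load  L3 → S/S/I/I on L3; bus BusRd; mem=40
  op11 P2: store L6 := 74 → I/I/M/I on L6; bus BusRdX Flush; mem=90
  op12 P0: load  L3 → S/S/I/I on L3; bus (none); mem=40
  op13 P2: store L0 := 73 → I/I/M/I on L0; bus BusRdX; mem=50
  op14 P0: load  L6 → S/I/S/I on L6; bus BusRd Flush; mem=74
  op15 P2: load  L5 → I/S/S/I on L5; bus BusRd Flush; mem=66
  op16 P2: load  L5 → I/S/S/I on L5; bus (none); mem=66
  op17 P0: load  L5 → S/S/S/I on L5; bus BusRd; mem=66
  op18 P3: load  L2 → S/I/I/S on L2; bus BusRd; mem=20
  op19 P0: load  L0 → S/I/S/I on L0; bus BusRd Flush; mem=73
  op20 P3: load  L2 → S/I/I/S on L2; bus (none); mem=20
  op21 P3: store L3 := 2 → I/I/I/M on L3; bus BusRdX; mem=40
  op22 P1: load  L7 → S/S/I/S on L7; bus BusRd; mem=4
  op23 P2: load  L6 → S/I/S/I on L6; bus (none); mem=74
  op24 P3: load  L6 → S/I/S/S on L6; bus BusRd; mem=74
  op25 P2: load  L2 → S/I/S/S on L2; bus BusRd; mem=20
  op26 P0: load  L3 → S/I/I/S on L3; bus BusRd Flush; mem=2
  op27 P2: store L3 := 59 → I/I/M/I on L3; bus BusRdX; mem=2
  op28 P3: store L3 := 81 → I/I/I/M on L3; bus BusRdX Flush; mem=59
  op29 P1: store L3 := 54 → I/M/I/I on L3; bus BusRdX Flush; mem=81
  op30 P3: load  L5 → S/S/S/S on L5; bus BusRd; mem=66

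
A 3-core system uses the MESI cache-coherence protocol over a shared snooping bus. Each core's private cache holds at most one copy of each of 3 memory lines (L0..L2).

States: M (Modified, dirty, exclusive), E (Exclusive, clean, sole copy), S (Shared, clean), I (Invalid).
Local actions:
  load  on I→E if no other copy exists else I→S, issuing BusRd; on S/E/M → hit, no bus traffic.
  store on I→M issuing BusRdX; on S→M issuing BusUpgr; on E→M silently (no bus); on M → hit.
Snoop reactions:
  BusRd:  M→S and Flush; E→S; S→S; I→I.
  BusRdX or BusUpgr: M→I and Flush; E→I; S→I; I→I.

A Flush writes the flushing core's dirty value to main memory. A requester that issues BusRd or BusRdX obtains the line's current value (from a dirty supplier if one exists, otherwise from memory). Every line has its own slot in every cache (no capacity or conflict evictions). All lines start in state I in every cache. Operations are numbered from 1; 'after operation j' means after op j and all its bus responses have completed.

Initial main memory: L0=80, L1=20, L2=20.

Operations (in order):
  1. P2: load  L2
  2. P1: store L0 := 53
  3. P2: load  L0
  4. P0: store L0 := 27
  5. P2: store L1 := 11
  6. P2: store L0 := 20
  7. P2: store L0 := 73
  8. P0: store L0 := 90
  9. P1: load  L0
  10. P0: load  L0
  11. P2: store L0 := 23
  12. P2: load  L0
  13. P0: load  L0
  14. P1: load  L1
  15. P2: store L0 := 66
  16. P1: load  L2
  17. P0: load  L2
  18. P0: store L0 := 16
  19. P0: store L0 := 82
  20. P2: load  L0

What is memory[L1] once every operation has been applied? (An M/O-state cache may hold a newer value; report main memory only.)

step 1: P2: load  L2  ⟶  IIE  (L2)  txn=BusRd  M[L2]=20
step 2: P1: store L0 := 53  ⟶  IMI  (L0)  txn=BusRdX  M[L0]=80
step 3: P2: load  L0  ⟶  ISS  (L0)  txn=BusRd+Flush  M[L0]=53
step 4: P0: store L0 := 27  ⟶  MII  (L0)  txn=BusRdX  M[L0]=53
step 5: P2: store L1 := 11  ⟶  IIM  (L1)  txn=BusRdX  M[L1]=20
step 6: P2: store L0 := 20  ⟶  IIM  (L0)  txn=BusRdX+Flush  M[L0]=27
step 7: P2: store L0 := 73  ⟶  IIM  (L0)  txn=∅  M[L0]=27
step 8: P0: store L0 := 90  ⟶  MII  (L0)  txn=BusRdX+Flush  M[L0]=73
step 9: P1: load  L0  ⟶  SSI  (L0)  txn=BusRd+Flush  M[L0]=90
step 10: P0: load  L0  ⟶  SSI  (L0)  txn=∅  M[L0]=90
step 11: P2: store L0 := 23  ⟶  IIM  (L0)  txn=BusRdX  M[L0]=90
step 12: P2: load  L0  ⟶  IIM  (L0)  txn=∅  M[L0]=90
step 13: P0: load  L0  ⟶  SIS  (L0)  txn=BusRd+Flush  M[L0]=23
step 14: P1: load  L1  ⟶  ISS  (L1)  txn=BusRd+Flush  M[L1]=11
step 15: P2: store L0 := 66  ⟶  IIM  (L0)  txn=BusUpgr  M[L0]=23
step 16: P1: load  L2  ⟶  ISS  (L2)  txn=BusRd  M[L2]=20
step 17: P0: load  L2  ⟶  SSS  (L2)  txn=BusRd  M[L2]=20
step 18: P0: store L0 := 16  ⟶  MII  (L0)  txn=BusRdX+Flush  M[L0]=66
step 19: P0: store L0 := 82  ⟶  MII  (L0)  txn=∅  M[L0]=66
step 20: P2: load  L0  ⟶  SIS  (L0)  txn=BusRd+Flush  M[L0]=82

memory[L1] = 11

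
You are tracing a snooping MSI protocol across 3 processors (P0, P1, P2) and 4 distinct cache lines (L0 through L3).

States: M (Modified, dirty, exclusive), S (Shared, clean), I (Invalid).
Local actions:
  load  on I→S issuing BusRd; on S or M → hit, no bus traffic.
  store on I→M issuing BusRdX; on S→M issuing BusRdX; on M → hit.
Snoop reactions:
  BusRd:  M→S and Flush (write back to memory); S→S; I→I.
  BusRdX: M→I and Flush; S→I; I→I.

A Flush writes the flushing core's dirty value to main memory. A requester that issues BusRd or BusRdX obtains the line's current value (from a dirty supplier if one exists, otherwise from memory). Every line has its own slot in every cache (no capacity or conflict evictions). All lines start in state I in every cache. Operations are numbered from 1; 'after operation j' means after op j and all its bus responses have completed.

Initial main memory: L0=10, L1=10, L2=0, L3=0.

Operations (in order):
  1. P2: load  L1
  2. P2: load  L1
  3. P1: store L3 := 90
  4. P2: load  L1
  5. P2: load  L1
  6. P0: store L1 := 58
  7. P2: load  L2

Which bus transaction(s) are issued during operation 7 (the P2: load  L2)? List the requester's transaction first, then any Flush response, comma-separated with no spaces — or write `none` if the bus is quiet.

step 1: P2: load  L1  ⟶  IIS  (L1)  txn=BusRd  M[L1]=10
step 2: P2: load  L1  ⟶  IIS  (L1)  txn=∅  M[L1]=10
step 3: P1: store L3 := 90  ⟶  IMI  (L3)  txn=BusRdX  M[L3]=0
step 4: P2: load  L1  ⟶  IIS  (L1)  txn=∅  M[L1]=10
step 5: P2: load  L1  ⟶  IIS  (L1)  txn=∅  M[L1]=10
step 6: P0: store L1 := 58  ⟶  MII  (L1)  txn=BusRdX  M[L1]=10
step 7: P2: load  L2  ⟶  IIS  (L2)  txn=BusRd  M[L2]=0

bus = BusRd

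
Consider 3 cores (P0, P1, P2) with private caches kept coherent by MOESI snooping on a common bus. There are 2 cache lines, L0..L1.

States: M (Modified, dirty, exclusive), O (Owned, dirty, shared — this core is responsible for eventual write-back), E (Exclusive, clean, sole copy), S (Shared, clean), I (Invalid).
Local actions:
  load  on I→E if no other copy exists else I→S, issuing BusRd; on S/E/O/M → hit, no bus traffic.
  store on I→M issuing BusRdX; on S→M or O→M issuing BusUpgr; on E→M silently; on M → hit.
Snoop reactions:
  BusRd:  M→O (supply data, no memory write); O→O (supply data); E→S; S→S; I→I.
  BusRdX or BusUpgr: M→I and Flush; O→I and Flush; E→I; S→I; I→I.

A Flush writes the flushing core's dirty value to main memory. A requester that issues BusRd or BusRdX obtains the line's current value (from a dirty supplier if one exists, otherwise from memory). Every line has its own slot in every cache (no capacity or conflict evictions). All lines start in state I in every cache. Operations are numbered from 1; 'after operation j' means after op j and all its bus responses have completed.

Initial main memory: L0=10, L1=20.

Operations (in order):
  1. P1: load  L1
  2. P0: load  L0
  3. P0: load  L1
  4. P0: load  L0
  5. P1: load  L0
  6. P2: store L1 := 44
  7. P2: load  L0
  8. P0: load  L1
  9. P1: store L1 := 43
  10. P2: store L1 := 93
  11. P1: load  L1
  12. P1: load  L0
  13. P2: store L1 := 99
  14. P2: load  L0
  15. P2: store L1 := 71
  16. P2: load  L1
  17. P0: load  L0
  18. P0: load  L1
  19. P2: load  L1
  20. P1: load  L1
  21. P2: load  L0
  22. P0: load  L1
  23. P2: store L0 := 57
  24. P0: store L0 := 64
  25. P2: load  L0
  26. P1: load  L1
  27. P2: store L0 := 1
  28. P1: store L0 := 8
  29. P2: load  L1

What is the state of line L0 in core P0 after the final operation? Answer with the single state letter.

state = I

[1] P1: load  L1 | P0:I, P1:E(20), P2:I | bus: BusRd
[2] P0: load  L0 | P0:E(10), P1:I, P2:I | bus: BusRd
[3] P0: load  L1 | P0:S(20), P1:S(20), P2:I | bus: BusRd
[4] P0: load  L0 | P0:E(10), P1:I, P2:I | bus: none
[5] P1: load  L0 | P0:S(10), P1:S(10), P2:I | bus: BusRd
[6] P2: store L1 := 44 | P0:I, P1:I, P2:M(44) | bus: BusRdX
[7] P2: load  L0 | P0:S(10), P1:S(10), P2:S(10) | bus: BusRd
[8] P0: load  L1 | P0:S(44), P1:I, P2:O(44) | bus: BusRd
[9] P1: store L1 := 43 | P0:I, P1:M(43), P2:I | bus: BusRdX,Flush
[10] P2: store L1 := 93 | P0:I, P1:I, P2:M(93) | bus: BusRdX,Flush
[11] P1: load  L1 | P0:I, P1:S(93), P2:O(93) | bus: BusRd
[12] P1: load  L0 | P0:S(10), P1:S(10), P2:S(10) | bus: none
[13] P2: store L1 := 99 | P0:I, P1:I, P2:M(99) | bus: BusUpgr
[14] P2: load  L0 | P0:S(10), P1:S(10), P2:S(10) | bus: none
[15] P2: store L1 := 71 | P0:I, P1:I, P2:M(71) | bus: none
[16] P2: load  L1 | P0:I, P1:I, P2:M(71) | bus: none
[17] P0: load  L0 | P0:S(10), P1:S(10), P2:S(10) | bus: none
[18] P0: load  L1 | P0:S(71), P1:I, P2:O(71) | bus: BusRd
[19] P2: load  L1 | P0:S(71), P1:I, P2:O(71) | bus: none
[20] P1: load  L1 | P0:S(71), P1:S(71), P2:O(71) | bus: BusRd
[21] P2: load  L0 | P0:S(10), P1:S(10), P2:S(10) | bus: none
[22] P0: load  L1 | P0:S(71), P1:S(71), P2:O(71) | bus: none
[23] P2: store L0 := 57 | P0:I, P1:I, P2:M(57) | bus: BusUpgr
[24] P0: store L0 := 64 | P0:M(64), P1:I, P2:I | bus: BusRdX,Flush
[25] P2: load  L0 | P0:O(64), P1:I, P2:S(64) | bus: BusRd
[26] P1: load  L1 | P0:S(71), P1:S(71), P2:O(71) | bus: none
[27] P2: store L0 := 1 | P0:I, P1:I, P2:M(1) | bus: BusUpgr,Flush
[28] P1: store L0 := 8 | P0:I, P1:M(8), P2:I | bus: BusRdX,Flush
[29] P2: load  L1 | P0:S(71), P1:S(71), P2:O(71) | bus: none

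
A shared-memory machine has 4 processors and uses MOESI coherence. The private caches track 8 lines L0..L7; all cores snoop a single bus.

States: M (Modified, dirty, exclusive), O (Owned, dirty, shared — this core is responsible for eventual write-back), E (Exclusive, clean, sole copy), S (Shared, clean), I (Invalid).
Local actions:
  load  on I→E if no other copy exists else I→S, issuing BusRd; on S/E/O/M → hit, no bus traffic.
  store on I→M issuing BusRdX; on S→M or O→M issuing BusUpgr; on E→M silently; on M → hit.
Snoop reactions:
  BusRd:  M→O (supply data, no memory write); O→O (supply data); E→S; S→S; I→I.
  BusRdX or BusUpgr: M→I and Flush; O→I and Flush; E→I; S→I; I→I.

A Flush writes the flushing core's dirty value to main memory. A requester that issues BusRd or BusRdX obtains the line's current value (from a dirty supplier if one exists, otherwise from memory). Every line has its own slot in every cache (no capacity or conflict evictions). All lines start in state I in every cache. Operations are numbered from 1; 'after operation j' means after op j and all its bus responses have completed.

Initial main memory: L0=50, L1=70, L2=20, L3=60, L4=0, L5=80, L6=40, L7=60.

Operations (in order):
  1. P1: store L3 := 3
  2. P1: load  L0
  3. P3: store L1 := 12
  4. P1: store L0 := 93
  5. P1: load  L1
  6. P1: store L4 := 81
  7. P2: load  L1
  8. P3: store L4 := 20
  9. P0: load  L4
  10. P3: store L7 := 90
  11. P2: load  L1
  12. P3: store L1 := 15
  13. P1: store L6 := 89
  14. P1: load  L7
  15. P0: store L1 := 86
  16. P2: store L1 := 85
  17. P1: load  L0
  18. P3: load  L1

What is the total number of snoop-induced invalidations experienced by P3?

step 1: P1: store L3 := 3  ⟶  IMII  (L3)  txn=BusRdX  M[L3]=60
step 2: P1: load  L0  ⟶  IEII  (L0)  txn=BusRd  M[L0]=50
step 3: P3: store L1 := 12  ⟶  IIIM  (L1)  txn=BusRdX  M[L1]=70
step 4: P1: store L0 := 93  ⟶  IMII  (L0)  txn=∅  M[L0]=50
step 5: P1: load  L1  ⟶  ISIO  (L1)  txn=BusRd  M[L1]=70
step 6: P1: store L4 := 81  ⟶  IMII  (L4)  txn=BusRdX  M[L4]=0
step 7: P2: load  L1  ⟶  ISSO  (L1)  txn=BusRd  M[L1]=70
step 8: P3: store L4 := 20  ⟶  IIIM  (L4)  txn=BusRdX+Flush  M[L4]=81
step 9: P0: load  L4  ⟶  SIIO  (L4)  txn=BusRd  M[L4]=81
step 10: P3: store L7 := 90  ⟶  IIIM  (L7)  txn=BusRdX  M[L7]=60
step 11: P2: load  L1  ⟶  ISSO  (L1)  txn=∅  M[L1]=70
step 12: P3: store L1 := 15  ⟶  IIIM  (L1)  txn=BusUpgr  M[L1]=70
step 13: P1: store L6 := 89  ⟶  IMII  (L6)  txn=BusRdX  M[L6]=40
step 14: P1: load  L7  ⟶  ISIO  (L7)  txn=BusRd  M[L7]=60
step 15: P0: store L1 := 86  ⟶  MIII  (L1)  txn=BusRdX+Flush  M[L1]=15
step 16: P2: store L1 := 85  ⟶  IIMI  (L1)  txn=BusRdX+Flush  M[L1]=86
step 17: P1: load  L0  ⟶  IMII  (L0)  txn=∅  M[L0]=50
step 18: P3: load  L1  ⟶  IIOS  (L1)  txn=BusRd  M[L1]=86

invalidations = 1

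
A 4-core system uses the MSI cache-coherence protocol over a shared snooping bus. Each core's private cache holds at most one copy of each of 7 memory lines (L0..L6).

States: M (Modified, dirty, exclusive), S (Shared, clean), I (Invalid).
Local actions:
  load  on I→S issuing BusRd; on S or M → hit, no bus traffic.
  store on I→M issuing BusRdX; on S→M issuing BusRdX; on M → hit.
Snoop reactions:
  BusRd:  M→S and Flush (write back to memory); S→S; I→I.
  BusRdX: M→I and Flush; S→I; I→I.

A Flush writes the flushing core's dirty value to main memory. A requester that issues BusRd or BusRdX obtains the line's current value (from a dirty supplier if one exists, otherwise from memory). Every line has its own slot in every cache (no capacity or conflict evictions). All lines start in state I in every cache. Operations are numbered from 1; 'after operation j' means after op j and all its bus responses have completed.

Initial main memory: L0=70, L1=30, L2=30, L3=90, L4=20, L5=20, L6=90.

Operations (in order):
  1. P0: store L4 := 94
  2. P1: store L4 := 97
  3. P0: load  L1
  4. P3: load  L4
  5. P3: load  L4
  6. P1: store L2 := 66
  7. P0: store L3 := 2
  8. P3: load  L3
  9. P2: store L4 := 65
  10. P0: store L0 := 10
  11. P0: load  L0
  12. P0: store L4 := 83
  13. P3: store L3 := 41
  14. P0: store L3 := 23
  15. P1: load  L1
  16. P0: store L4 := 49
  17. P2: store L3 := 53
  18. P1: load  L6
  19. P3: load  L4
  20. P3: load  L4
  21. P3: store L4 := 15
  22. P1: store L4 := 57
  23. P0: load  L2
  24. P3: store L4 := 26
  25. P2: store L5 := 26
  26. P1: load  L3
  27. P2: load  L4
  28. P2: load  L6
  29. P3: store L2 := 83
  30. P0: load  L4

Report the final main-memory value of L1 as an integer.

memory[L1] = 30

1. P0: store L4 := 94  bus=[BusRdX]  L4: P0=M P1=I P2=I P3=I  mem[L4]=20
2. P1: store L4 := 97  bus=[BusRdX,Flush]  L4: P0=I P1=M P2=I P3=I  mem[L4]=94
3. P0: load  L1  bus=[BusRd]  L1: P0=S P1=I P2=I P3=I  mem[L1]=30
4. P3: load  L4  bus=[BusRd,Flush]  L4: P0=I P1=S P2=I P3=S  mem[L4]=97
5. P3: load  L4  bus=[-]  L4: P0=I P1=S P2=I P3=S  mem[L4]=97
6. P1: store L2 := 66  bus=[BusRdX]  L2: P0=I P1=M P2=I P3=I  mem[L2]=30
7. P0: store L3 := 2  bus=[BusRdX]  L3: P0=M P1=I P2=I P3=I  mem[L3]=90
8. P3: load  L3  bus=[BusRd,Flush]  L3: P0=S P1=I P2=I P3=S  mem[L3]=2
9. P2: store L4 := 65  bus=[BusRdX]  L4: P0=I P1=I P2=M P3=I  mem[L4]=97
10. P0: store L0 := 10  bus=[BusRdX]  L0: P0=M P1=I P2=I P3=I  mem[L0]=70
11. P0: load  L0  bus=[-]  L0: P0=M P1=I P2=I P3=I  mem[L0]=70
12. P0: store L4 := 83  bus=[BusRdX,Flush]  L4: P0=M P1=I P2=I P3=I  mem[L4]=65
13. P3: store L3 := 41  bus=[BusRdX]  L3: P0=I P1=I P2=I P3=M  mem[L3]=2
14. P0: store L3 := 23  bus=[BusRdX,Flush]  L3: P0=M P1=I P2=I P3=I  mem[L3]=41
15. P1: load  L1  bus=[BusRd]  L1: P0=S P1=S P2=I P3=I  mem[L1]=30
16. P0: store L4 := 49  bus=[-]  L4: P0=M P1=I P2=I P3=I  mem[L4]=65
17. P2: store L3 := 53  bus=[BusRdX,Flush]  L3: P0=I P1=I P2=M P3=I  mem[L3]=23
18. P1: load  L6  bus=[BusRd]  L6: P0=I P1=S P2=I P3=I  mem[L6]=90
19. P3: load  L4  bus=[BusRd,Flush]  L4: P0=S P1=I P2=I P3=S  mem[L4]=49
20. P3: load  L4  bus=[-]  L4: P0=S P1=I P2=I P3=S  mem[L4]=49
21. P3: store L4 := 15  bus=[BusRdX]  L4: P0=I P1=I P2=I P3=M  mem[L4]=49
22. P1: store L4 := 57  bus=[BusRdX,Flush]  L4: P0=I P1=M P2=I P3=I  mem[L4]=15
23. P0: load  L2  bus=[BusRd,Flush]  L2: P0=S P1=S P2=I P3=I  mem[L2]=66
24. P3: store L4 := 26  bus=[BusRdX,Flush]  L4: P0=I P1=I P2=I P3=M  mem[L4]=57
25. P2: store L5 := 26  bus=[BusRdX]  L5: P0=I P1=I P2=M P3=I  mem[L5]=20
26. P1: load  L3  bus=[BusRd,Flush]  L3: P0=I P1=S P2=S P3=I  mem[L3]=53
27. P2: load  L4  bus=[BusRd,Flush]  L4: P0=I P1=I P2=S P3=S  mem[L4]=26
28. P2: load  L6  bus=[BusRd]  L6: P0=I P1=S P2=S P3=I  mem[L6]=90
29. P3: store L2 := 83  bus=[BusRdX]  L2: P0=I P1=I P2=I P3=M  mem[L2]=66
30. P0: load  L4  bus=[BusRd]  L4: P0=S P1=I P2=S P3=S  mem[L4]=26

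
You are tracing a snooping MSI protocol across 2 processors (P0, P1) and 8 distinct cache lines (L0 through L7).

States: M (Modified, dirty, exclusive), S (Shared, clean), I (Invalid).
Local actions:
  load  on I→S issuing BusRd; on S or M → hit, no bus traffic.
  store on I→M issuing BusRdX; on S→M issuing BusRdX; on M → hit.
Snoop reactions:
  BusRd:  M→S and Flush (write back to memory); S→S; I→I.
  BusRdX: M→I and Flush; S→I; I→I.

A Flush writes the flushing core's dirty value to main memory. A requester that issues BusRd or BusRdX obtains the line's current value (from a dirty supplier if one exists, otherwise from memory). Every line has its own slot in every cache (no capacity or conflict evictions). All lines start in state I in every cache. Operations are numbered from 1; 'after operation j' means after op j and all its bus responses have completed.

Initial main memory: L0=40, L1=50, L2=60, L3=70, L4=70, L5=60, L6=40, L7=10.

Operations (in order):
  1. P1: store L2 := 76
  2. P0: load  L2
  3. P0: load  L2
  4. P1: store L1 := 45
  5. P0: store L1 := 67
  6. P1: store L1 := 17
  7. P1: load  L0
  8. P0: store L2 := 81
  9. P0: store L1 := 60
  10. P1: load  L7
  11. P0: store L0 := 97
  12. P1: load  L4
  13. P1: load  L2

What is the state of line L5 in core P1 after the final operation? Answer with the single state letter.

[1] P1: store L2 := 76 | P0:I, P1:M(76) | bus: BusRdX
[2] P0: load  L2 | P0:S(76), P1:S(76) | bus: BusRd,Flush
[3] P0: load  L2 | P0:S(76), P1:S(76) | bus: none
[4] P1: store L1 := 45 | P0:I, P1:M(45) | bus: BusRdX
[5] P0: store L1 := 67 | P0:M(67), P1:I | bus: BusRdX,Flush
[6] P1: store L1 := 17 | P0:I, P1:M(17) | bus: BusRdX,Flush
[7] P1: load  L0 | P0:I, P1:S(40) | bus: BusRd
[8] P0: store L2 := 81 | P0:M(81), P1:I | bus: BusRdX
[9] P0: store L1 := 60 | P0:M(60), P1:I | bus: BusRdX,Flush
[10] P1: load  L7 | P0:I, P1:S(10) | bus: BusRd
[11] P0: store L0 := 97 | P0:M(97), P1:I | bus: BusRdX
[12] P1: load  L4 | P0:I, P1:S(70) | bus: BusRd
[13] P1: load  L2 | P0:S(81), P1:S(81) | bus: BusRd,Flush

state = I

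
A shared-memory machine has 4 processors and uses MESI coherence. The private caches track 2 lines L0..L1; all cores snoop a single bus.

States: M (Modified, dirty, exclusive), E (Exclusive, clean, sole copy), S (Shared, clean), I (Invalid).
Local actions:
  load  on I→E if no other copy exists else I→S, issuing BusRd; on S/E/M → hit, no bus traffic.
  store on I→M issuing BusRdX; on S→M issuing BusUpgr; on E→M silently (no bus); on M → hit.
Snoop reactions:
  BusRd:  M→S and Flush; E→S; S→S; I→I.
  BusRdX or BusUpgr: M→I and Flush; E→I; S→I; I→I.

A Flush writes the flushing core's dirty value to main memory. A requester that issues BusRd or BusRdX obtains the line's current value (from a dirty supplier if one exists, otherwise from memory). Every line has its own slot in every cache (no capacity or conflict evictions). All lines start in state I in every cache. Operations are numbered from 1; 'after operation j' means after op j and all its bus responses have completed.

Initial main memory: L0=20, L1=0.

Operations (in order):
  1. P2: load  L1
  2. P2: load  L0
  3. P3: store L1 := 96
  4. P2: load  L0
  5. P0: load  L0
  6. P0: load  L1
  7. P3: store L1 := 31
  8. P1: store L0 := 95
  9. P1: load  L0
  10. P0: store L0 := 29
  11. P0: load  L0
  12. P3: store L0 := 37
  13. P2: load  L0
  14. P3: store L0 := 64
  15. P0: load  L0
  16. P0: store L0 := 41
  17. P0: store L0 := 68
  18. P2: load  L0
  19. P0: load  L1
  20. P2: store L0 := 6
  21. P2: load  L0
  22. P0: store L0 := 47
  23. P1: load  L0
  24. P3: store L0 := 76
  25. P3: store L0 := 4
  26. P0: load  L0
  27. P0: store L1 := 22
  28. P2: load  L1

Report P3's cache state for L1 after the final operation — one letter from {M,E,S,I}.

state = I

1. P2: load  L1  bus=[BusRd]  L1: P0=I P1=I P2=E P3=I  mem[L1]=0
2. P2: load  L0  bus=[BusRd]  L0: P0=I P1=I P2=E P3=I  mem[L0]=20
3. P3: store L1 := 96  bus=[BusRdX]  L1: P0=I P1=I P2=I P3=M  mem[L1]=0
4. P2: load  L0  bus=[-]  L0: P0=I P1=I P2=E P3=I  mem[L0]=20
5. P0: load  L0  bus=[BusRd]  L0: P0=S P1=I P2=S P3=I  mem[L0]=20
6. P0: load  L1  bus=[BusRd,Flush]  L1: P0=S P1=I P2=I P3=S  mem[L1]=96
7. P3: store L1 := 31  bus=[BusUpgr]  L1: P0=I P1=I P2=I P3=M  mem[L1]=96
8. P1: store L0 := 95  bus=[BusRdX]  L0: P0=I P1=M P2=I P3=I  mem[L0]=20
9. P1: load  L0  bus=[-]  L0: P0=I P1=M P2=I P3=I  mem[L0]=20
10. P0: store L0 := 29  bus=[BusRdX,Flush]  L0: P0=M P1=I P2=I P3=I  mem[L0]=95
11. P0: load  L0  bus=[-]  L0: P0=M P1=I P2=I P3=I  mem[L0]=95
12. P3: store L0 := 37  bus=[BusRdX,Flush]  L0: P0=I P1=I P2=I P3=M  mem[L0]=29
13. P2: load  L0  bus=[BusRd,Flush]  L0: P0=I P1=I P2=S P3=S  mem[L0]=37
14. P3: store L0 := 64  bus=[BusUpgr]  L0: P0=I P1=I P2=I P3=M  mem[L0]=37
15. P0: load  L0  bus=[BusRd,Flush]  L0: P0=S P1=I P2=I P3=S  mem[L0]=64
16. P0: store L0 := 41  bus=[BusUpgr]  L0: P0=M P1=I P2=I P3=I  mem[L0]=64
17. P0: store L0 := 68  bus=[-]  L0: P0=M P1=I P2=I P3=I  mem[L0]=64
18. P2: load  L0  bus=[BusRd,Flush]  L0: P0=S P1=I P2=S P3=I  mem[L0]=68
19. P0: load  L1  bus=[BusRd,Flush]  L1: P0=S P1=I P2=I P3=S  mem[L1]=31
20. P2: store L0 := 6  bus=[BusUpgr]  L0: P0=I P1=I P2=M P3=I  mem[L0]=68
21. P2: load  L0  bus=[-]  L0: P0=I P1=I P2=M P3=I  mem[L0]=68
22. P0: store L0 := 47  bus=[BusRdX,Flush]  L0: P0=M P1=I P2=I P3=I  mem[L0]=6
23. P1: load  L0  bus=[BusRd,Flush]  L0: P0=S P1=S P2=I P3=I  mem[L0]=47
24. P3: store L0 := 76  bus=[BusRdX]  L0: P0=I P1=I P2=I P3=M  mem[L0]=47
25. P3: store L0 := 4  bus=[-]  L0: P0=I P1=I P2=I P3=M  mem[L0]=47
26. P0: load  L0  bus=[BusRd,Flush]  L0: P0=S P1=I P2=I P3=S  mem[L0]=4
27. P0: store L1 := 22  bus=[BusUpgr]  L1: P0=M P1=I P2=I P3=I  mem[L1]=31
28. P2: load  L1  bus=[BusRd,Flush]  L1: P0=S P1=I P2=S P3=I  mem[L1]=22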